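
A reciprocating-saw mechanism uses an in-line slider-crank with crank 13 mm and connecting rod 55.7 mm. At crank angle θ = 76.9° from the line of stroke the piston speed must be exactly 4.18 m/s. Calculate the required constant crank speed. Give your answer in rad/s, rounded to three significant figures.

313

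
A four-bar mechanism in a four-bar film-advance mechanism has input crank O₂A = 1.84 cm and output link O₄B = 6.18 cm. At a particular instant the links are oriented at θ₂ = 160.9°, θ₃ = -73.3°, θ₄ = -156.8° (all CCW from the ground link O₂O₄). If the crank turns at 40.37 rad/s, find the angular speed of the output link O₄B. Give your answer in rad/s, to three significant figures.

9.81

ω₂ = 40.37 rad/s
Differentiating the loop-closure r₂e^{iθ₂}+r₃e^{iθ₃}=r₁+r₄e^{iθ₄} gives r₂ω₂e^{iθ₂}+r₃ω₃e^{iθ₃}=r₄ω₄e^{iθ₄}.
Eliminating the other unknown: ω₄ = r₂ω₂ sin(θ₂−θ₃) / [r₄ sin(θ₄−θ₃)].
Numerator sine = -0.81106; denominator sine = -0.99357.
Result = 0.0184·40.37·(-0.81106) / (0.0618·(-0.99357)) = +9.8117 rad/s; magnitude 9.8117 rad/s.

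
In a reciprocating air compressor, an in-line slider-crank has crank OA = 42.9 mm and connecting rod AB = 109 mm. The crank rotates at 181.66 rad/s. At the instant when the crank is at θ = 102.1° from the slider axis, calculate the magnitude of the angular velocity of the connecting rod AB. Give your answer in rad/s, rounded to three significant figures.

ω = 181.7 rad/s
The rod makes angle φ with the slider axis where L sinφ = r sinθ; differentiating, L cosφ·φ̇ = r ω cosθ.
L cosφ = √(L² − r² sin²θ) = 0.10061 m.
|ω_rod| = r ω |cosθ| / √(L² − r² sin²θ) = 0.0429·181.7·0.20962/0.10061 = 16.238 rad/s.

16.2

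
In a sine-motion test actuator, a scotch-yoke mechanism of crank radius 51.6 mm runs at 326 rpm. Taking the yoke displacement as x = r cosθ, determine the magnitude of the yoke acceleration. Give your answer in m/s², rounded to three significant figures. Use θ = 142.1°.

47.5

ω = 34.14 rad/s (from 326 rpm).
x = r cosθ ⇒ ẍ = −rω² cosθ (ω constant).
|a| = rω²|cosθ| = 0.0516·(34.14)²·|cos 142.1°| = 47.453 m/s².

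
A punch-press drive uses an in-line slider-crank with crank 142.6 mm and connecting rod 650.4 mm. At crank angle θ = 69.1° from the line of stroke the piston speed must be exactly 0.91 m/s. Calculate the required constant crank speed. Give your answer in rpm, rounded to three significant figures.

For an in-line slider-crank, |v_piston| = rω|sinθ|·[1 + r cosθ/√(L² − r² sin²θ)].
With r = 0.1426 m, L = 0.6504 m, θ = 69.1°: the bracketed kinematic factor |dx/dθ| = 0.14386 m.
ω = v/|dx/dθ| = 0.91/0.14386 = 6.3255 rad/s.
N = 60ω/(2π) = 60.404 rpm.

60.4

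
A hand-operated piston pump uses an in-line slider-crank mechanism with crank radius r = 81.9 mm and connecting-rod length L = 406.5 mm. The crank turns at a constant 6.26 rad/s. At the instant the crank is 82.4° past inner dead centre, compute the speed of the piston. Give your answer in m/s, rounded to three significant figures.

0.522

ω = 6.26 rad/s
For an in-line slider-crank, x = r cosθ + √(L² − r² sin²θ), so v = −rω sinθ·[1 + r cosθ/√(L² − r² sin²θ)].
With r = 0.0819 m, L = 0.4065 m, θ = 82.4°: √(L² − r² sin²θ) = 0.39831 m.
v = −0.0819·6.26·0.99122·[1 + 0.0819·0.13226/0.39831] = -0.52201 m/s.
|v| = 0.52201 m/s.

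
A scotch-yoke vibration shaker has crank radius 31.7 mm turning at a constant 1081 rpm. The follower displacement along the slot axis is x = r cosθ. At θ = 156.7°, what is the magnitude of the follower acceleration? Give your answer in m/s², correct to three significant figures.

373

ω = 113.2 rad/s (from 1081 rpm).
x = r cosθ ⇒ ẍ = −rω² cosθ (ω constant).
|a| = rω²|cosθ| = 0.0317·(113.2)²·|cos 156.7°| = 373.1 m/s².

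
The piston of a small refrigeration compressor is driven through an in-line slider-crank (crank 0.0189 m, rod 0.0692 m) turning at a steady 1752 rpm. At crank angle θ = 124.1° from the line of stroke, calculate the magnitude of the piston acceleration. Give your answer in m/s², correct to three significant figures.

ω = 2π·1752/60 = 183.5 rad/s
x(θ) = r cosθ + √(L² − r² sin²θ); with ω constant, a = ω²·d²x/dθ².
d²x/dθ² = −r cosθ − r²(cos2θ)/√u − r⁴ sin²2θ/(4u^{3/2}),  u = L² − r² sin²θ = 0.00454371 m².
Substituting r = 0.0189 m, L = 0.0692 m, θ = 124.1°: d²x/dθ² = +0.012474 m.
a = ω²·d²x/dθ² = (183.5)²·(+0.012474) = +419.9 m/s²;  |a| = 419.9 m/s².

420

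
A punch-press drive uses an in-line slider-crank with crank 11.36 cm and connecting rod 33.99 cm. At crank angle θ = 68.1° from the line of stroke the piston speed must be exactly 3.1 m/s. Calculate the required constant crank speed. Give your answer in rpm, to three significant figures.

248

For an in-line slider-crank, |v_piston| = rω|sinθ|·[1 + r cosθ/√(L² − r² sin²θ)].
With r = 0.1136 m, L = 0.3399 m, θ = 68.1°: the bracketed kinematic factor |dx/dθ| = 0.11922 m.
ω = v/|dx/dθ| = 3.1/0.11922 = 26.002 rad/s.
N = 60ω/(2π) = 248.3 rpm.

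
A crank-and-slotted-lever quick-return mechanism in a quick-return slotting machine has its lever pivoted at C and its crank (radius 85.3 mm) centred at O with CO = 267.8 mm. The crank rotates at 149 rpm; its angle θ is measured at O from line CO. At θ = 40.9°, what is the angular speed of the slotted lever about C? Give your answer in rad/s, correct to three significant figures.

ω = 15.6 rad/s (from 149 rpm).
Crank pin A relative to C: A = (d + r cosθ, r sinθ); lever angle φ = atan2(r sinθ, d + r cosθ).
Differentiating tanφ: φ̇ = rω(d cosθ + r)/(d² + r² + 2dr cosθ).
d² + r² + 2dr cosθ = |CA|² = 0.113525 m²;  d cosθ + r = +0.28772 m.
|ω_lever| = |0.0853·15.6·+0.28772| / 0.113525 = 3.3732 rad/s.

3.37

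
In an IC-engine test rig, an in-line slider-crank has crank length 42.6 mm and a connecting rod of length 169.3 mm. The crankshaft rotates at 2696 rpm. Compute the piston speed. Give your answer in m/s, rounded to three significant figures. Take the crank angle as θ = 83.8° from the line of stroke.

12.3

ω = 2π·2696/60 = 282.3 rad/s
For an in-line slider-crank, x = r cosθ + √(L² − r² sin²θ), so v = −rω sinθ·[1 + r cosθ/√(L² − r² sin²θ)].
With r = 0.0426 m, L = 0.1693 m, θ = 83.8°: √(L² − r² sin²θ) = 0.16392 m.
v = −0.0426·282.3·0.99415·[1 + 0.0426·0.10800/0.16392] = -12.292 m/s.
|v| = 12.292 m/s.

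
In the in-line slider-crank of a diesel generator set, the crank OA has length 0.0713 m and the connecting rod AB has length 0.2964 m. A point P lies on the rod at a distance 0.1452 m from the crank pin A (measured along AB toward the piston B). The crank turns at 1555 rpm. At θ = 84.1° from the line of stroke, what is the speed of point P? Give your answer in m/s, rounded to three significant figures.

ω = 162.8 rad/s.  Crank-pin speed |V_A| = rω = 11.61 m/s, perpendicular to OA.
Rod angle: sinφ = −(r/L) sinθ ⇒ φ = -13.844°; ω_rod = −rω cosθ/√(L²−r²sin²θ) = -4.147 rad/s.
V_P = V_A + ω_rod × AP, with AP = 0.1452 m along the rod.
Components: V_Px = −rω sinθ − a·ω_rod·sinφ = -11.693 m/s;  V_Py = rω cosθ + a·ω_rod·cosφ = +0.60881 m/s.
|V_P| = √(V_Px² + V_Py²) = 11.709 m/s.

11.7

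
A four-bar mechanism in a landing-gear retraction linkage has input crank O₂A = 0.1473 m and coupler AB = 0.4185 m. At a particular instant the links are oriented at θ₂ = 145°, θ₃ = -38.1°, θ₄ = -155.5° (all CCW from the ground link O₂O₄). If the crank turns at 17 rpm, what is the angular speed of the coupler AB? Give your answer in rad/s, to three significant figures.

ω₂ = 1.78 rad/s (from 17 rpm).
Differentiating the loop-closure r₂e^{iθ₂}+r₃e^{iθ₃}=r₁+r₄e^{iθ₄} gives r₂ω₂e^{iθ₂}+r₃ω₃e^{iθ₃}=r₄ω₄e^{iθ₄}.
Eliminating the other unknown: ω₃ = r₂ω₂ sin(θ₄−θ₂) / [r₃ sin(θ₃−θ₄)].
Numerator sine = +0.86163; denominator sine = +0.88782.
Result = 0.1473·1.78·(+0.86163) / (0.4185·(+0.88782)) = +0.60811 rad/s; magnitude 0.60811 rad/s.

0.608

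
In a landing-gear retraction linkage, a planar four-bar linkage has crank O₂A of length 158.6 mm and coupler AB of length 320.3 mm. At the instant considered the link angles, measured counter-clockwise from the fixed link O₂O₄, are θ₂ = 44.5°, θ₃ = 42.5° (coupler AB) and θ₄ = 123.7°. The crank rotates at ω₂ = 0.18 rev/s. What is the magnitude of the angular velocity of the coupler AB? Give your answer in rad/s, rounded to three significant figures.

0.557

ω₂ = 1.131 rad/s (from 0.18 rev/s).
Differentiating the loop-closure r₂e^{iθ₂}+r₃e^{iθ₃}=r₁+r₄e^{iθ₄} gives r₂ω₂e^{iθ₂}+r₃ω₃e^{iθ₃}=r₄ω₄e^{iθ₄}.
Eliminating the other unknown: ω₃ = r₂ω₂ sin(θ₄−θ₂) / [r₃ sin(θ₃−θ₄)].
Numerator sine = +0.98229; denominator sine = -0.98823.
Result = 0.1586·1.131·(+0.98229) / (0.3203·(-0.98823)) = -0.55665 rad/s; magnitude 0.55665 rad/s.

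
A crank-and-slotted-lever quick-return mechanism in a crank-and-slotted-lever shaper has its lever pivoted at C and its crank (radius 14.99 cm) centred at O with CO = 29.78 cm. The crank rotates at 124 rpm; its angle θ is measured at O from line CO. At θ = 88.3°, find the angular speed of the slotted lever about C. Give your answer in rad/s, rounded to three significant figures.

2.71

ω = 12.99 rad/s (from 124 rpm).
Crank pin A relative to C: A = (d + r cosθ, r sinθ); lever angle φ = atan2(r sinθ, d + r cosθ).
Differentiating tanφ: φ̇ = rω(d cosθ + r)/(d² + r² + 2dr cosθ).
d² + r² + 2dr cosθ = |CA|² = 0.113803 m²;  d cosθ + r = +0.15873 m.
|ω_lever| = |0.1499·12.99·+0.15873| / 0.113803 = 2.715 rad/s.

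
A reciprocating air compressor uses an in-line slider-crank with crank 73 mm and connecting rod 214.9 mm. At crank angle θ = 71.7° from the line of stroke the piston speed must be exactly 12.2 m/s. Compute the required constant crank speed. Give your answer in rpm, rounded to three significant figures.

1510

For an in-line slider-crank, |v_piston| = rω|sinθ|·[1 + r cosθ/√(L² − r² sin²θ)].
With r = 0.073 m, L = 0.2149 m, θ = 71.7°: the bracketed kinematic factor |dx/dθ| = 0.077118 m.
ω = v/|dx/dθ| = 12.2/0.077118 = 158.2 rad/s.
N = 60ω/(2π) = 1510.7 rpm.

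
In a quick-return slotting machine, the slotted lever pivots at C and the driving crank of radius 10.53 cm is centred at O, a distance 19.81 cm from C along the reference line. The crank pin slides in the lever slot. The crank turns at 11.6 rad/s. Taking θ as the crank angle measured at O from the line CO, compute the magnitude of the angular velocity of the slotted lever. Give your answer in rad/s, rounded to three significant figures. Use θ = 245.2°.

ω = 11.6 rad/s
Crank pin A relative to C: A = (d + r cosθ, r sinθ); lever angle φ = atan2(r sinθ, d + r cosθ).
Differentiating tanφ: φ̇ = rω(d cosθ + r)/(d² + r² + 2dr cosθ).
d² + r² + 2dr cosθ = |CA|² = 0.0328322 m²;  d cosθ + r = +0.022207 m.
|ω_lever| = |0.1053·11.6·+0.022207| / 0.0328322 = 0.82617 rad/s.

0.826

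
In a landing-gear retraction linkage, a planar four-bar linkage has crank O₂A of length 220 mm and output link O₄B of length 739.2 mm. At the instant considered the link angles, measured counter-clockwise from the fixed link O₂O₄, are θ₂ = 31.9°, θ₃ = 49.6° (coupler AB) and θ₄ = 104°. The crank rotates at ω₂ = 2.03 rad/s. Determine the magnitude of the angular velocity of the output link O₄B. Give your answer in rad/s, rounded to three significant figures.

0.226

ω₂ = 2.03 rad/s
Differentiating the loop-closure r₂e^{iθ₂}+r₃e^{iθ₃}=r₁+r₄e^{iθ₄} gives r₂ω₂e^{iθ₂}+r₃ω₃e^{iθ₃}=r₄ω₄e^{iθ₄}.
Eliminating the other unknown: ω₄ = r₂ω₂ sin(θ₂−θ₃) / [r₄ sin(θ₄−θ₃)].
Numerator sine = -0.30403; denominator sine = +0.81310.
Result = 0.22·2.03·(-0.30403) / (0.7392·(+0.81310)) = -0.22591 rad/s; magnitude 0.22591 rad/s.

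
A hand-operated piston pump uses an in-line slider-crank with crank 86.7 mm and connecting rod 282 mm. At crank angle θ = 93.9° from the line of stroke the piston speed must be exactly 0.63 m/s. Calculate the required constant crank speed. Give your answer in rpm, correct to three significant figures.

71.1

For an in-line slider-crank, |v_piston| = rω|sinθ|·[1 + r cosθ/√(L² − r² sin²θ)].
With r = 0.0867 m, L = 0.282 m, θ = 93.9°: the bracketed kinematic factor |dx/dθ| = 0.084599 m.
ω = v/|dx/dθ| = 0.63/0.084599 = 7.4469 rad/s.
N = 60ω/(2π) = 71.113 rpm.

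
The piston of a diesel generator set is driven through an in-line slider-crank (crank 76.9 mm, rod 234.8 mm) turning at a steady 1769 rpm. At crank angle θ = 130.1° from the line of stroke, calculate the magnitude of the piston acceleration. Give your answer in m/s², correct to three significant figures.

ω = 2π·1769/60 = 185.2 rad/s
x(θ) = r cosθ + √(L² − r² sin²θ); with ω constant, a = ω²·d²x/dθ².
d²x/dθ² = −r cosθ − r²(cos2θ)/√u − r⁴ sin²2θ/(4u^{3/2}),  u = L² − r² sin²θ = 0.051671 m².
Substituting r = 0.0769 m, L = 0.2348 m, θ = 130.1°: d²x/dθ² = +0.053238 m.
a = ω²·d²x/dθ² = (185.2)²·(+0.053238) = +1827 m/s²;  |a| = 1827 m/s².

1830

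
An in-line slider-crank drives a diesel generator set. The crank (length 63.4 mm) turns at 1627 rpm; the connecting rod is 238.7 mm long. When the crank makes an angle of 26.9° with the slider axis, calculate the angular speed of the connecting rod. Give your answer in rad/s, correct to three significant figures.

ω = 170.4 rad/s (converted from 1627 rpm).
The rod makes angle φ with the slider axis where L sinφ = r sinθ; differentiating, L cosφ·φ̇ = r ω cosθ.
L cosφ = √(L² − r² sin²θ) = 0.23697 m.
|ω_rod| = r ω |cosθ| / √(L² − r² sin²θ) = 0.0634·170.4·0.89180/0.23697 = 40.652 rad/s.

40.7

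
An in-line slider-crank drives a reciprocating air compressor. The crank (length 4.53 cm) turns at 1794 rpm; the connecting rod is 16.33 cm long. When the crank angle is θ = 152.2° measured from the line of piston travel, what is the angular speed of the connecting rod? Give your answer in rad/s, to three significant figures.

46.5

ω = 187.9 rad/s (converted from 1794 rpm).
The rod makes angle φ with the slider axis where L sinφ = r sinθ; differentiating, L cosφ·φ̇ = r ω cosθ.
L cosφ = √(L² − r² sin²θ) = 0.16193 m.
|ω_rod| = r ω |cosθ| / √(L² − r² sin²θ) = 0.0453·187.9·0.88458/0.16193 = 46.491 rad/s.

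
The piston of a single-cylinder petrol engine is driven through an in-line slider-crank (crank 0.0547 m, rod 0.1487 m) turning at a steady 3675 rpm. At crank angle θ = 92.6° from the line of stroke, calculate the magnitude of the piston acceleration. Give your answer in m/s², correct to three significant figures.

3560

ω = 2π·3675/60 = 384.8 rad/s
x(θ) = r cosθ + √(L² − r² sin²θ); with ω constant, a = ω²·d²x/dθ².
d²x/dθ² = −r cosθ − r²(cos2θ)/√u − r⁴ sin²2θ/(4u^{3/2}),  u = L² − r² sin²θ = 0.0191258 m².
Substituting r = 0.0547 m, L = 0.1487 m, θ = 92.6°: d²x/dθ² = +0.024021 m.
a = ω²·d²x/dθ² = (384.8)²·(+0.024021) = +3557.6 m/s²;  |a| = 3557.6 m/s².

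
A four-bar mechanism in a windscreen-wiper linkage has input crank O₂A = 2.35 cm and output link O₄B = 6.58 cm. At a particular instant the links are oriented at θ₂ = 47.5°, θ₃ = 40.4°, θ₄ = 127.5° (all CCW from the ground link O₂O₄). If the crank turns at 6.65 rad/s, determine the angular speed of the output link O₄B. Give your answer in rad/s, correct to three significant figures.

0.294

ω₂ = 6.65 rad/s
Differentiating the loop-closure r₂e^{iθ₂}+r₃e^{iθ₃}=r₁+r₄e^{iθ₄} gives r₂ω₂e^{iθ₂}+r₃ω₃e^{iθ₃}=r₄ω₄e^{iθ₄}.
Eliminating the other unknown: ω₄ = r₂ω₂ sin(θ₂−θ₃) / [r₄ sin(θ₄−θ₃)].
Numerator sine = +0.12360; denominator sine = +0.99872.
Result = 0.0235·6.65·(+0.12360) / (0.0658·(+0.99872)) = +0.29393 rad/s; magnitude 0.29393 rad/s.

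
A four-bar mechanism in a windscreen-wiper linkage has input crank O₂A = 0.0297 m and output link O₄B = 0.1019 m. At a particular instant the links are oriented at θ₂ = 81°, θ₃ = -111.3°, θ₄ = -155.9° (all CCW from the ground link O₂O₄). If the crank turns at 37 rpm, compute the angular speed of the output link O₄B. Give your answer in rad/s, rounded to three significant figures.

0.343

ω₂ = 3.875 rad/s (from 37 rpm).
Differentiating the loop-closure r₂e^{iθ₂}+r₃e^{iθ₃}=r₁+r₄e^{iθ₄} gives r₂ω₂e^{iθ₂}+r₃ω₃e^{iθ₃}=r₄ω₄e^{iθ₄}.
Eliminating the other unknown: ω₄ = r₂ω₂ sin(θ₂−θ₃) / [r₄ sin(θ₄−θ₃)].
Numerator sine = -0.21303; denominator sine = -0.70215.
Result = 0.0297·3.875·(-0.21303) / (0.1019·(-0.70215)) = +0.34263 rad/s; magnitude 0.34263 rad/s.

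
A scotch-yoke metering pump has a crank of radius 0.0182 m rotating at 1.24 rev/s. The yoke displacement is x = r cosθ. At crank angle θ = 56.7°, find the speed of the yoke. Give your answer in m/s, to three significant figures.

0.119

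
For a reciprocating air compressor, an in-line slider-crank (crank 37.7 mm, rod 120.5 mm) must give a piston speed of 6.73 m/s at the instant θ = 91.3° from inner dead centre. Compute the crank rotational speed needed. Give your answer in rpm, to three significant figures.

1720

For an in-line slider-crank, |v_piston| = rω|sinθ|·[1 + r cosθ/√(L² − r² sin²θ)].
With r = 0.0377 m, L = 0.1205 m, θ = 91.3°: the bracketed kinematic factor |dx/dθ| = 0.037409 m.
ω = v/|dx/dθ| = 6.73/0.037409 = 179.9 rad/s.
N = 60ω/(2π) = 1718 rpm.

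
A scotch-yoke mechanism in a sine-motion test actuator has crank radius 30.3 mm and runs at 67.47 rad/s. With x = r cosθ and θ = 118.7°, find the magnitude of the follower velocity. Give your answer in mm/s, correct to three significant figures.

ω = 67.47 rad/s
x = r cosθ ⇒ ẋ = −rω sinθ.
|v| = rω|sinθ| = 0.0303·67.47·|sin 118.7°| = 1.7932 m/s = 1793.2 mm/s.

1790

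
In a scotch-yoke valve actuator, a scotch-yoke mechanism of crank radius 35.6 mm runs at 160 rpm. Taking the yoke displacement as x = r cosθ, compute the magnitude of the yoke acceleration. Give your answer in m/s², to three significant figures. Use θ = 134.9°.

ω = 16.76 rad/s (from 160 rpm).
x = r cosθ ⇒ ẍ = −rω² cosθ (ω constant).
|a| = rω²|cosθ| = 0.0356·(16.76)²·|cos 134.9°| = 7.0546 m/s².

7.05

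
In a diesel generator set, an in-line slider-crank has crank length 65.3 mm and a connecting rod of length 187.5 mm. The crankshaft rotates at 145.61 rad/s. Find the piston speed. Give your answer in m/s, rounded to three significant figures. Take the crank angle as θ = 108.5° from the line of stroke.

ω = 145.6 rad/s
For an in-line slider-crank, x = r cosθ + √(L² − r² sin²θ), so v = −rω sinθ·[1 + r cosθ/√(L² − r² sin²θ)].
With r = 0.0653 m, L = 0.1875 m, θ = 108.5°: √(L² − r² sin²θ) = 0.17698 m.
v = −0.0653·145.6·0.94832·[1 + 0.0653·-0.31730/0.17698] = -7.9613 m/s.
|v| = 7.9613 m/s.

7.96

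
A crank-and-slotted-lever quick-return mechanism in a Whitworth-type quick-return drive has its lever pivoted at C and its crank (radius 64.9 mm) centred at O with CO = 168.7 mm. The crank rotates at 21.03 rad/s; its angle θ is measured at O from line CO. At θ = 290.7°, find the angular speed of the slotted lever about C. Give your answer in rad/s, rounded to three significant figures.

ω = 21.03 rad/s
Crank pin A relative to C: A = (d + r cosθ, r sinθ); lever angle φ = atan2(r sinθ, d + r cosθ).
Differentiating tanφ: φ̇ = rω(d cosθ + r)/(d² + r² + 2dr cosθ).
d² + r² + 2dr cosθ = |CA|² = 0.0404118 m²;  d cosθ + r = +0.12453 m.
|ω_lever| = |0.0649·21.03·+0.12453| / 0.0404118 = 4.2058 rad/s.

4.21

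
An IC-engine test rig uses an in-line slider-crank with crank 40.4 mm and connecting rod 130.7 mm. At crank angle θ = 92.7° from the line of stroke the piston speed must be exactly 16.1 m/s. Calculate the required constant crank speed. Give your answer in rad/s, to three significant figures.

For an in-line slider-crank, |v_piston| = rω|sinθ|·[1 + r cosθ/√(L² − r² sin²θ)].
With r = 0.0404 m, L = 0.1307 m, θ = 92.7°: the bracketed kinematic factor |dx/dθ| = 0.039737 m.
ω = v/|dx/dθ| = 16.1/0.039737 = 405.16 rad/s.

405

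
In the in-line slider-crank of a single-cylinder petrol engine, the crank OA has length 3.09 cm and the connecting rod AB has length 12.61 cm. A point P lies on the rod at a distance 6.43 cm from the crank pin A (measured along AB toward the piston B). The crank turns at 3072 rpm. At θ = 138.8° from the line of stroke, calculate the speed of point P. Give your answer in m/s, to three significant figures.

ω = 321.7 rad/s.  Crank-pin speed |V_A| = rω = 9.9405 m/s, perpendicular to OA.
Rod angle: sinφ = −(r/L) sinθ ⇒ φ = -9.289°; ω_rod = −rω cosθ/√(L²−r²sin²θ) = +60.101 rad/s.
V_P = V_A + ω_rod × AP, with AP = 0.0643 m along the rod.
Components: V_Px = −rω sinθ − a·ω_rod·sinφ = -5.9239 m/s;  V_Py = rω cosθ + a·ω_rod·cosφ = -3.6655 m/s.
|V_P| = √(V_Px² + V_Py²) = 6.9663 m/s.

6.97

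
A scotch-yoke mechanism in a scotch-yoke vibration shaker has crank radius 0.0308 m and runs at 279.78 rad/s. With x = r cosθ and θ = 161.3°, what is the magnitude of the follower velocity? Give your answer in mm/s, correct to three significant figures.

ω = 279.8 rad/s
x = r cosθ ⇒ ẋ = −rω sinθ.
|v| = rω|sinθ| = 0.0308·279.8·|sin 161.3°| = 2.7628 m/s = 2762.8 mm/s.

2760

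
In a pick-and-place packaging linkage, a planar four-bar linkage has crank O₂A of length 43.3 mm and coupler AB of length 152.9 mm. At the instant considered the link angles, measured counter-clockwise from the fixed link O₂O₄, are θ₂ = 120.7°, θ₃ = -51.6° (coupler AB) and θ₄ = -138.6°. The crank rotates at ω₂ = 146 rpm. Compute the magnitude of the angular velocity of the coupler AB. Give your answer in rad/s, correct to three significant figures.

4.26

ω₂ = 15.29 rad/s (from 146 rpm).
Differentiating the loop-closure r₂e^{iθ₂}+r₃e^{iθ₃}=r₁+r₄e^{iθ₄} gives r₂ω₂e^{iθ₂}+r₃ω₃e^{iθ₃}=r₄ω₄e^{iθ₄}.
Eliminating the other unknown: ω₃ = r₂ω₂ sin(θ₄−θ₂) / [r₃ sin(θ₃−θ₄)].
Numerator sine = +0.98261; denominator sine = +0.99863.
Result = 0.0433·15.29·(+0.98261) / (0.1529·(+0.99863)) = +4.2603 rad/s; magnitude 4.2603 rad/s.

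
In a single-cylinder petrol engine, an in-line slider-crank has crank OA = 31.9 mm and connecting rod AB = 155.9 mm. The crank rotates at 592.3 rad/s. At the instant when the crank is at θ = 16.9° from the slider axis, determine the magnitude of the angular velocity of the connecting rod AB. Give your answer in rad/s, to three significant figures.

ω = 592.3 rad/s
The rod makes angle φ with the slider axis where L sinφ = r sinθ; differentiating, L cosφ·φ̇ = r ω cosθ.
L cosφ = √(L² − r² sin²θ) = 0.15562 m.
|ω_rod| = r ω |cosθ| / √(L² − r² sin²θ) = 0.0319·592.3·0.95681/0.15562 = 116.17 rad/s.

116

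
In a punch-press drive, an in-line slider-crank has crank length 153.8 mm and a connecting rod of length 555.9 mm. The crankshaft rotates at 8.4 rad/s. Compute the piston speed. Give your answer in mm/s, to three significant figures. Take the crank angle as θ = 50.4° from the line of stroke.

ω = 8.4 rad/s
For an in-line slider-crank, x = r cosθ + √(L² − r² sin²θ), so v = −rω sinθ·[1 + r cosθ/√(L² − r² sin²θ)].
With r = 0.1538 m, L = 0.5559 m, θ = 50.4°: √(L² − r² sin²θ) = 0.54312 m.
v = −0.1538·8.4·0.77051·[1 + 0.1538·0.63742/0.54312] = -1.1751 m/s.
|v| = 1.1751 m/s = 1175.1 mm/s.

1180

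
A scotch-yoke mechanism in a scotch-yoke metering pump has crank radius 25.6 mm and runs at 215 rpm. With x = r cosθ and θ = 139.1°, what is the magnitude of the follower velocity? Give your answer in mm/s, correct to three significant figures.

ω = 22.51 rad/s (from 215 rpm).
x = r cosθ ⇒ ẋ = −rω sinθ.
|v| = rω|sinθ| = 0.0256·22.51·|sin 139.1°| = 0.37738 m/s = 377.38 mm/s.

377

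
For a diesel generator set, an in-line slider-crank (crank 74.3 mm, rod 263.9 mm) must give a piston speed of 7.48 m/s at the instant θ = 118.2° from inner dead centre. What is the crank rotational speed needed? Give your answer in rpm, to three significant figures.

For an in-line slider-crank, |v_piston| = rω|sinθ|·[1 + r cosθ/√(L² − r² sin²θ)].
With r = 0.0743 m, L = 0.2639 m, θ = 118.2°: the bracketed kinematic factor |dx/dθ| = 0.056488 m.
ω = v/|dx/dθ| = 7.48/0.056488 = 132.42 rad/s.
N = 60ω/(2π) = 1264.5 rpm.

1260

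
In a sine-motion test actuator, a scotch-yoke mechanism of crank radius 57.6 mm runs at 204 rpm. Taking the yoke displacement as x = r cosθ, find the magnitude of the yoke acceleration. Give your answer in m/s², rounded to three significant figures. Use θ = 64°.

ω = 21.36 rad/s (from 204 rpm).
x = r cosθ ⇒ ẍ = −rω² cosθ (ω constant).
|a| = rω²|cosθ| = 0.0576·(21.36)²·|cos 64°| = 11.523 m/s².

11.5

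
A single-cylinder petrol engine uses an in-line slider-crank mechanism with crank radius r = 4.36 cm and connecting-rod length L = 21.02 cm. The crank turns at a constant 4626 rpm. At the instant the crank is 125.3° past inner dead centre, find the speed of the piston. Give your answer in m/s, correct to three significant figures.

ω = 2π·4626/60 = 484.4 rad/s
For an in-line slider-crank, x = r cosθ + √(L² − r² sin²θ), so v = −rω sinθ·[1 + r cosθ/√(L² − r² sin²θ)].
With r = 0.0436 m, L = 0.2102 m, θ = 125.3°: √(L² − r² sin²θ) = 0.20717 m.
v = −0.0436·484.4·0.81614·[1 + 0.0436·-0.57786/0.20717] = -15.141 m/s.
|v| = 15.141 m/s.

15.1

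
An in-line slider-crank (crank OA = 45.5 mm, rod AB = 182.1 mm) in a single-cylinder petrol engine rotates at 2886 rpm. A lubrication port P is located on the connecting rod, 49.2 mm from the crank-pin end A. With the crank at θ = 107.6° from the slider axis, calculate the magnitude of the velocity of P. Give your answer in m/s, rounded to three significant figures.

ω = 302.2 rad/s.  Crank-pin speed |V_A| = rω = 13.751 m/s, perpendicular to OA.
Rod angle: sinφ = −(r/L) sinθ ⇒ φ = -13.778°; ω_rod = −rω cosθ/√(L²−r²sin²θ) = +23.51 rad/s.
V_P = V_A + ω_rod × AP, with AP = 0.0492 m along the rod.
Components: V_Px = −rω sinθ − a·ω_rod·sinφ = -12.832 m/s;  V_Py = rω cosθ + a·ω_rod·cosφ = -3.0345 m/s.
|V_P| = √(V_Px² + V_Py²) = 13.186 m/s.

13.2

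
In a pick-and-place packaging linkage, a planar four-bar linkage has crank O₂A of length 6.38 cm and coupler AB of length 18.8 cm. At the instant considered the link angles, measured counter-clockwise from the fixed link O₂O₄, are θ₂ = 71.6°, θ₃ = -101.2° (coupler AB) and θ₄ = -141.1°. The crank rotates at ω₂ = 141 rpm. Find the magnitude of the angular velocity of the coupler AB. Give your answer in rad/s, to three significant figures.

ω₂ = 14.77 rad/s (from 141 rpm).
Differentiating the loop-closure r₂e^{iθ₂}+r₃e^{iθ₃}=r₁+r₄e^{iθ₄} gives r₂ω₂e^{iθ₂}+r₃ω₃e^{iθ₃}=r₄ω₄e^{iθ₄}.
Eliminating the other unknown: ω₃ = r₂ω₂ sin(θ₄−θ₂) / [r₃ sin(θ₃−θ₄)].
Numerator sine = +0.54024; denominator sine = +0.64145.
Result = 0.0638·14.77·(+0.54024) / (0.188·(+0.64145)) = +4.2202 rad/s; magnitude 4.2202 rad/s.

4.22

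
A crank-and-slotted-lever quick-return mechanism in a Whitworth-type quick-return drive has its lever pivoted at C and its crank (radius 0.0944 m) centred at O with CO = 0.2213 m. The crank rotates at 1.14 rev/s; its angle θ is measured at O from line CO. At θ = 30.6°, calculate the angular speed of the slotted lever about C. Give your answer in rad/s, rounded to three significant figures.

2.05

ω = 7.163 rad/s (from 1.14 rev/s).
Crank pin A relative to C: A = (d + r cosθ, r sinθ); lever angle φ = atan2(r sinθ, d + r cosθ).
Differentiating tanφ: φ̇ = rω(d cosθ + r)/(d² + r² + 2dr cosθ).
d² + r² + 2dr cosθ = |CA|² = 0.0938481 m²;  d cosθ + r = +0.28488 m.
|ω_lever| = |0.0944·7.163·+0.28488| / 0.0938481 = 2.0526 rad/s.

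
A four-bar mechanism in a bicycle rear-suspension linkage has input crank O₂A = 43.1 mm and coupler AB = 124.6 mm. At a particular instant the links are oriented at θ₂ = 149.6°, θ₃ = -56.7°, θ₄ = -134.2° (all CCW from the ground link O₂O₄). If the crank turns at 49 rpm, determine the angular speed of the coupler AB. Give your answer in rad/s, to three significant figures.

ω₂ = 5.131 rad/s (from 49 rpm).
Differentiating the loop-closure r₂e^{iθ₂}+r₃e^{iθ₃}=r₁+r₄e^{iθ₄} gives r₂ω₂e^{iθ₂}+r₃ω₃e^{iθ₃}=r₄ω₄e^{iθ₄}.
Eliminating the other unknown: ω₃ = r₂ω₂ sin(θ₄−θ₂) / [r₃ sin(θ₃−θ₄)].
Numerator sine = +0.97113; denominator sine = +0.97630.
Result = 0.0431·5.131·(+0.97113) / (0.1246·(+0.97630)) = +1.7656 rad/s; magnitude 1.7656 rad/s.

1.77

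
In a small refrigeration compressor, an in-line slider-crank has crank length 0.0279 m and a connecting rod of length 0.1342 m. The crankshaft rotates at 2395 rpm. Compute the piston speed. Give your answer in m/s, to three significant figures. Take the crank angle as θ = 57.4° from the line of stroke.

6.57

ω = 2π·2395/60 = 250.8 rad/s
For an in-line slider-crank, x = r cosθ + √(L² − r² sin²θ), so v = −rω sinθ·[1 + r cosθ/√(L² − r² sin²θ)].
With r = 0.0279 m, L = 0.1342 m, θ = 57.4°: √(L² − r² sin²θ) = 0.13213 m.
v = −0.0279·250.8·0.84245·[1 + 0.0279·0.53877/0.13213] = -6.5657 m/s.
|v| = 6.5657 m/s.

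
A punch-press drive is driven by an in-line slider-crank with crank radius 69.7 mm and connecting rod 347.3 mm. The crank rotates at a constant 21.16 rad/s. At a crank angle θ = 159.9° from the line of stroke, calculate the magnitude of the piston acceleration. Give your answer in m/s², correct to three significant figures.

ω = 21.16 rad/s
x(θ) = r cosθ + √(L² − r² sin²θ); with ω constant, a = ω²·d²x/dθ².
d²x/dθ² = −r cosθ − r²(cos2θ)/√u − r⁴ sin²2θ/(4u^{3/2}),  u = L² − r² sin²θ = 0.120044 m².
Substituting r = 0.0697 m, L = 0.3473 m, θ = 159.9°: d²x/dθ² = +0.054686 m.
a = ω²·d²x/dθ² = (21.16)²·(+0.054686) = +24.485 m/s²;  |a| = 24.485 m/s².

24.5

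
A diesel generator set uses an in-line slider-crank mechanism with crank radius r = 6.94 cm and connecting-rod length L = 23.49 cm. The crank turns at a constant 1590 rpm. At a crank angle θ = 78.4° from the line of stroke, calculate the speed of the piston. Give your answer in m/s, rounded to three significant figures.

12.0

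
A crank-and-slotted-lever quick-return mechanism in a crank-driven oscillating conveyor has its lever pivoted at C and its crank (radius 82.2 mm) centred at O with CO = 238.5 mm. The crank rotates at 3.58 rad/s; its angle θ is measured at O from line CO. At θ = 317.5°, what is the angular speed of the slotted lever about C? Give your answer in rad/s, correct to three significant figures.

0.821

ω = 3.58 rad/s
Crank pin A relative to C: A = (d + r cosθ, r sinθ); lever angle φ = atan2(r sinθ, d + r cosθ).
Differentiating tanφ: φ̇ = rω(d cosθ + r)/(d² + r² + 2dr cosθ).
d² + r² + 2dr cosθ = |CA|² = 0.0925473 m²;  d cosθ + r = +0.25804 m.
|ω_lever| = |0.0822·3.58·+0.25804| / 0.0925473 = 0.8205 rad/s.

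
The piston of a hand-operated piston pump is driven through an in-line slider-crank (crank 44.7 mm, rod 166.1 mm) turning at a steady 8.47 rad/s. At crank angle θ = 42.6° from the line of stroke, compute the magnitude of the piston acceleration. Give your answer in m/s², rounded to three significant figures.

ω = 8.47 rad/s
x(θ) = r cosθ + √(L² − r² sin²θ); with ω constant, a = ω²·d²x/dθ².
d²x/dθ² = −r cosθ − r²(cos2θ)/√u − r⁴ sin²2θ/(4u^{3/2}),  u = L² − r² sin²θ = 0.0266738 m².
Substituting r = 0.0447 m, L = 0.1661 m, θ = 42.6°: d²x/dθ² = -0.034155 m.
a = ω²·d²x/dθ² = (8.47)²·(-0.034155) = -2.4503 m/s²;  |a| = 2.4503 m/s².

2.45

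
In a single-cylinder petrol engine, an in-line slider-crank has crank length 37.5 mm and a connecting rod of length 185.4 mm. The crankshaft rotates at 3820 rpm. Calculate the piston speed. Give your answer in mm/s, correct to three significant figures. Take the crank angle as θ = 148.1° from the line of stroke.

6560

ω = 2π·3820/60 = 400 rad/s
For an in-line slider-crank, x = r cosθ + √(L² − r² sin²θ), so v = −rω sinθ·[1 + r cosθ/√(L² − r² sin²θ)].
With r = 0.0375 m, L = 0.1854 m, θ = 148.1°: √(L² − r² sin²θ) = 0.18434 m.
v = −0.0375·400·0.52844·[1 + 0.0375·-0.84897/0.18434] = -6.5581 m/s.
|v| = 6.5581 m/s = 6558.1 mm/s.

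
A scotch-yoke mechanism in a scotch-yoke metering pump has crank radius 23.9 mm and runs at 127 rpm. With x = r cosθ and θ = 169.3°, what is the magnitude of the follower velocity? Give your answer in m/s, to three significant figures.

ω = 13.3 rad/s (from 127 rpm).
x = r cosθ ⇒ ẋ = −rω sinθ.
|v| = rω|sinθ| = 0.0239·13.3·|sin 169.3°| = 0.059015 m/s.

0.0590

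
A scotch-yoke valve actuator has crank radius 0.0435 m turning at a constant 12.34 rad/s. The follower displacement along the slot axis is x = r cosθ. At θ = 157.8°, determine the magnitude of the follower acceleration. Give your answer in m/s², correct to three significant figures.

6.13

ω = 12.34 rad/s
x = r cosθ ⇒ ẍ = −rω² cosθ (ω constant).
|a| = rω²|cosθ| = 0.0435·(12.34)²·|cos 157.8°| = 6.133 m/s².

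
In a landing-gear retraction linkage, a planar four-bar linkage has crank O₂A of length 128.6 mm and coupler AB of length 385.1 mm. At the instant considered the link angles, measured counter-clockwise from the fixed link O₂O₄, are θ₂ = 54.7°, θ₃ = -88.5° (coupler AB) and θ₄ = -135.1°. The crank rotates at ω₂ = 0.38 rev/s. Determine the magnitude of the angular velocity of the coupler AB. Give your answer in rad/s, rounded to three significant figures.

0.187

ω₂ = 2.388 rad/s (from 0.38 rev/s).
Differentiating the loop-closure r₂e^{iθ₂}+r₃e^{iθ₃}=r₁+r₄e^{iθ₄} gives r₂ω₂e^{iθ₂}+r₃ω₃e^{iθ₃}=r₄ω₄e^{iθ₄}.
Eliminating the other unknown: ω₃ = r₂ω₂ sin(θ₄−θ₂) / [r₃ sin(θ₃−θ₄)].
Numerator sine = +0.17021; denominator sine = +0.72657.
Result = 0.1286·2.388·(+0.17021) / (0.3851·(+0.72657)) = +0.18678 rad/s; magnitude 0.18678 rad/s.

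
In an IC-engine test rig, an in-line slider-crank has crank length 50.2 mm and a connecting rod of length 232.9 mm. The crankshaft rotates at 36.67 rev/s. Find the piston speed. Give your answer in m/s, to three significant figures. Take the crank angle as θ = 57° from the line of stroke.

10.9

ω = 2π·36.7 = 230.4 rad/s
For an in-line slider-crank, x = r cosθ + √(L² − r² sin²θ), so v = −rω sinθ·[1 + r cosθ/√(L² − r² sin²θ)].
With r = 0.0502 m, L = 0.2329 m, θ = 57°: √(L² − r² sin²θ) = 0.22906 m.
v = −0.0502·230.4·0.83867·[1 + 0.0502·0.54464/0.22906] = -10.858 m/s.
|v| = 10.858 m/s.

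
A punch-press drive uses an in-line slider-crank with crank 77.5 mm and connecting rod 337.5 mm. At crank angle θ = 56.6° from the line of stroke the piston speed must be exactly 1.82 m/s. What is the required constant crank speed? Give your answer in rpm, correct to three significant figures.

238

For an in-line slider-crank, |v_piston| = rω|sinθ|·[1 + r cosθ/√(L² − r² sin²θ)].
With r = 0.0775 m, L = 0.3375 m, θ = 56.6°: the bracketed kinematic factor |dx/dθ| = 0.073034 m.
ω = v/|dx/dθ| = 1.82/0.073034 = 24.92 rad/s.
N = 60ω/(2π) = 237.97 rpm.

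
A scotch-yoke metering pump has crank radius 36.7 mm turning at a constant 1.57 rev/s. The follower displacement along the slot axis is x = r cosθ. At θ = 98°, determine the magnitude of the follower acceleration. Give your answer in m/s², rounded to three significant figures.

0.497

ω = 9.865 rad/s (from 1.57 rev/s).
x = r cosθ ⇒ ẍ = −rω² cosθ (ω constant).
|a| = rω²|cosθ| = 0.0367·(9.865)²·|cos 98°| = 0.49703 m/s².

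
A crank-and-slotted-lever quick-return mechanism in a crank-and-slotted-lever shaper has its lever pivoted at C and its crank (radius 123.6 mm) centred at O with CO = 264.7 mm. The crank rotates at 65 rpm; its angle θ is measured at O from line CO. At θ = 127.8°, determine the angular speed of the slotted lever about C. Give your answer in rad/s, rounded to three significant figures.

ω = 6.807 rad/s (from 65 rpm).
Crank pin A relative to C: A = (d + r cosθ, r sinθ); lever angle φ = atan2(r sinθ, d + r cosθ).
Differentiating tanφ: φ̇ = rω(d cosθ + r)/(d² + r² + 2dr cosθ).
d² + r² + 2dr cosθ = |CA|² = 0.0452382 m²;  d cosθ + r = -0.038636 m.
|ω_lever| = |0.1236·6.807·-0.038636| / 0.0452382 = 0.71854 rad/s.

0.719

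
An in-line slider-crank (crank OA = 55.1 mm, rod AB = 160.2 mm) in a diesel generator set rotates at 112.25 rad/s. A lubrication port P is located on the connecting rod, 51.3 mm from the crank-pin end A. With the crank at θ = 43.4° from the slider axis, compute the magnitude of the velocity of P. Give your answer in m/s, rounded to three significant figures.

ω = 112.2 rad/s.  Crank-pin speed |V_A| = rω = 6.185 m/s, perpendicular to OA.
Rod angle: sinφ = −(r/L) sinθ ⇒ φ = -13.669°; ω_rod = −rω cosθ/√(L²−r²sin²θ) = -28.869 rad/s.
V_P = V_A + ω_rod × AP, with AP = 0.0513 m along the rod.
Components: V_Px = −rω sinθ − a·ω_rod·sinφ = -4.5996 m/s;  V_Py = rω cosθ + a·ω_rod·cosφ = +3.0548 m/s.
|V_P| = √(V_Px² + V_Py²) = 5.5216 m/s.

5.52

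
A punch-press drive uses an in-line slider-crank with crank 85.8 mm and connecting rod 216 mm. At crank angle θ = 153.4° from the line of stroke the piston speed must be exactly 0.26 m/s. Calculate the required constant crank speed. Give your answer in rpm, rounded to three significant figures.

For an in-line slider-crank, |v_piston| = rω|sinθ|·[1 + r cosθ/√(L² − r² sin²θ)].
With r = 0.0858 m, L = 0.216 m, θ = 153.4°: the bracketed kinematic factor |dx/dθ| = 0.024552 m.
ω = v/|dx/dθ| = 0.26/0.024552 = 10.59 rad/s.
N = 60ω/(2π) = 101.13 rpm.

101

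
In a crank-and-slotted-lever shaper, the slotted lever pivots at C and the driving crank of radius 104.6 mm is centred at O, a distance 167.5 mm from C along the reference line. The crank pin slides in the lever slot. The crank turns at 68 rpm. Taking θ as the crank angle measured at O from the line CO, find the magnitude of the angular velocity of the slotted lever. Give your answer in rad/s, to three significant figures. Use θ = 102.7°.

1.61

ω = 7.121 rad/s (from 68 rpm).
Crank pin A relative to C: A = (d + r cosθ, r sinθ); lever angle φ = atan2(r sinθ, d + r cosθ).
Differentiating tanφ: φ̇ = rω(d cosθ + r)/(d² + r² + 2dr cosθ).
d² + r² + 2dr cosθ = |CA|² = 0.0312938 m²;  d cosθ + r = +0.067776 m.
|ω_lever| = |0.1046·7.121·+0.067776| / 0.0312938 = 1.6132 rad/s.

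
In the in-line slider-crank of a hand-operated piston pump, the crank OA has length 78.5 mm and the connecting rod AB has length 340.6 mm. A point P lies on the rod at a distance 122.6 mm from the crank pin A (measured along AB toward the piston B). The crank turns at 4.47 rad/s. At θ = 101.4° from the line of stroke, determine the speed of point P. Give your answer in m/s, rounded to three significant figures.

ω = 4.47 rad/s.  Crank-pin speed |V_A| = rω = 0.35089 m/s, perpendicular to OA.
Rod angle: sinφ = −(r/L) sinθ ⇒ φ = -13.057°; ω_rod = −rω cosθ/√(L²−r²sin²θ) = +0.20904 rad/s.
V_P = V_A + ω_rod × AP, with AP = 0.1226 m along the rod.
Components: V_Px = −rω sinθ − a·ω_rod·sinφ = -0.33818 m/s;  V_Py = rω cosθ + a·ω_rod·cosφ = -0.044392 m/s.
|V_P| = √(V_Px² + V_Py²) = 0.34108 m/s.

0.341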